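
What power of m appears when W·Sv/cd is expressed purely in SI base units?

W = kg·m²·s⁻³.
Sv = m²·s⁻².
Combining: W·Sv·cd⁻¹ = (kg·m²·s⁻³) · (m²·s⁻²) · cd⁻¹ = kg·m⁴·s⁻⁵·cd⁻¹.
The exponent of m is 4.

4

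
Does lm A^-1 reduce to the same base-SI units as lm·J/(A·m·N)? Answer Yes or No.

Yes

Left side:
  lm = cd·sr = cd (luminous flux; sr is dimensionless).
  Combining: lm·A⁻¹ = cd · A⁻¹ = A⁻¹·cd.
Right side:
  lm = cd·sr = cd (luminous flux; sr is dimensionless).
  J = N·m (work = force × distance),
      = kg·m²·s⁻².
  N = kg·m/s² = kg·m·s⁻² (force = mass × acceleration).
  So N⁻¹ = kg⁻¹·m⁻¹·s².
  Combining: lm·A⁻¹·J·m⁻¹·N⁻¹ = cd · A⁻¹ · (kg·m²·s⁻²) · m⁻¹ · (kg⁻¹·m⁻¹·s²) = A⁻¹·cd.
Both reduce to A⁻¹·cd.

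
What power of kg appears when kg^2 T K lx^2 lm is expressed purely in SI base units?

3

T = Wb/m² (flux density = flux per area),
    = kg·s⁻²·A⁻¹.
lx = lm/m² (illuminance = luminous flux per area),
    = m⁻²·cd.
So lx² = m⁻⁴·cd².
lm = cd·sr = cd (luminous flux; sr is dimensionless).
Combining: kg²·T·K·lx²·lm = kg² · (kg·s⁻²·A⁻¹) · K · (m⁻⁴·cd²) · cd = kg³·m⁻⁴·s⁻²·A⁻¹·K·cd³.
The exponent of kg is 3.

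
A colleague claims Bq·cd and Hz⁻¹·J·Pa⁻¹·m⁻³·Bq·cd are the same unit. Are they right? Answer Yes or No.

Left side:
  Bq = 1/s = s⁻¹ (activity is decays per second).
  Combining: Bq·cd = s⁻¹ · cd = s⁻¹·cd.
Right side:
  Hz = 1/s = s⁻¹ (frequency is cycles per second).
  So Hz⁻¹ = s.
  J = N·m (work = force × distance),
      = kg·m²·s⁻².
  Pa = N/m² (pressure = force per area),
      = kg·m⁻¹·s⁻².
  So Pa⁻¹ = kg⁻¹·m·s².
  Bq = 1/s = s⁻¹ (activity is decays per second).
  Combining: Hz⁻¹·J·Pa⁻¹·m⁻³·Bq·cd = s · (kg·m²·s⁻²) · (kg⁻¹·m·s²) · m⁻³ · s⁻¹ · cd = cd.
Left is s⁻¹·cd; right is cd — different.

No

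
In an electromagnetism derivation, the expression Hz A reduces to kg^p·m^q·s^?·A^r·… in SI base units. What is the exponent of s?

Hz = s⁻¹.
Combining: Hz·A = s⁻¹ · A = s⁻¹·A.
The exponent of s is -1.

-1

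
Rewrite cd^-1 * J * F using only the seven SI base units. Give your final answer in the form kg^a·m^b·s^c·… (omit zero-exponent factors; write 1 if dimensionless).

s²·A²·cd⁻¹

J = N·m (work = force × distance),
    = kg·m²·s⁻².
F = C/V (capacitance = charge per voltage),
    = A·s/(kg·m²·s⁻³·A⁻¹) (substituting C and V),
    = kg⁻¹·m⁻²·s⁴·A².
Combining: cd⁻¹·J·F = cd⁻¹ · (kg·m²·s⁻²) · (kg⁻¹·m⁻²·s⁴·A²) = s²·A²·cd⁻¹.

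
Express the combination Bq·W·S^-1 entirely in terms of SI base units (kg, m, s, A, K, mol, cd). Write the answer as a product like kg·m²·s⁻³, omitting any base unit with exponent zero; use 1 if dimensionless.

Bq = s⁻¹.
W = kg·m²·s⁻³.
S = kg⁻¹·m⁻²·s³·A².
So S⁻¹ = kg·m²·s⁻³·A⁻².
Combining: Bq·W·S⁻¹ = s⁻¹ · (kg·m²·s⁻³) · (kg·m²·s⁻³·A⁻²) = kg²·m⁴·s⁻⁷·A⁻².

kg²·m⁴·s⁻⁷·A⁻²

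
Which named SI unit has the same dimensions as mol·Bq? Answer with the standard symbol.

Bq = 1/s = s⁻¹ (activity is decays per second).
Combining: mol·Bq = mol · s⁻¹ = s⁻¹·mol.
s⁻¹·mol is the base-SI form of the katal.

kat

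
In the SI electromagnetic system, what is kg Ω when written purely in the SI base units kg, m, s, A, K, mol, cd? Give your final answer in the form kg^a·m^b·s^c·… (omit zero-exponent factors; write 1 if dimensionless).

kg²·m²·s⁻³·A⁻²

Ω = kg·m²·s⁻³·A⁻².
Combining: kg·Ω = kg · (kg·m²·s⁻³·A⁻²) = kg²·m²·s⁻³·A⁻².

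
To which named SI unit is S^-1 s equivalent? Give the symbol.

H

S = kg⁻¹·m⁻²·s³·A².
So S⁻¹ = kg·m²·s⁻³·A⁻².
Combining: S⁻¹·s = (kg·m²·s⁻³·A⁻²) · s = kg·m²·s⁻²·A⁻².
kg·m²·s⁻²·A⁻² is the base-SI form of the henry.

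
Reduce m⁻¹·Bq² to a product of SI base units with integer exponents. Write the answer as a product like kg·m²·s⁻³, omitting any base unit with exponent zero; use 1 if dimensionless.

m⁻¹·s⁻²

Bq = 1/s = s⁻¹ (activity is decays per second).
So Bq² = s⁻².
Combining: m⁻¹·Bq² = m⁻¹ · s⁻² = m⁻¹·s⁻².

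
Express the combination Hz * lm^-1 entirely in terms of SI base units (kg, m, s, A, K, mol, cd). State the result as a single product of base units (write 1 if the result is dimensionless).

s⁻¹·cd⁻¹

Hz = 1/s = s⁻¹ (frequency is cycles per second).
lm = cd·sr = cd (luminous flux; sr is dimensionless).
So lm⁻¹ = cd⁻¹.
Combining: Hz·lm⁻¹ = s⁻¹ · cd⁻¹ = s⁻¹·cd⁻¹.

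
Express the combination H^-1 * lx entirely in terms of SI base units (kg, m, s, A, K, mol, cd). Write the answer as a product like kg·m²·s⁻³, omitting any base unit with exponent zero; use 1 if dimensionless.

kg⁻¹·m⁻⁴·s²·A²·cd

H = kg·m²·s⁻²·A⁻².
So H⁻¹ = kg⁻¹·m⁻²·s²·A².
lx = m⁻²·cd.
Combining: H⁻¹·lx = (kg⁻¹·m⁻²·s²·A²) · (m⁻²·cd) = kg⁻¹·m⁻⁴·s²·A²·cd.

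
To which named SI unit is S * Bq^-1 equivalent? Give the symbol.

F

S = kg⁻¹·m⁻²·s³·A².
Bq = s⁻¹.
So Bq⁻¹ = s.
Combining: S·Bq⁻¹ = (kg⁻¹·m⁻²·s³·A²) · s = kg⁻¹·m⁻²·s⁴·A².
kg⁻¹·m⁻²·s⁴·A² is the base-SI form of the farad.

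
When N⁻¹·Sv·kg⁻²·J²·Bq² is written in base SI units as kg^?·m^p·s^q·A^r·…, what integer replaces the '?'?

N = kg·m/s² = kg·m·s⁻² (force = mass × acceleration).
So N⁻¹ = kg⁻¹·m⁻¹·s².
Sv = J/kg (equivalent dose = energy per mass),
    = m²·s⁻².
J = N·m (work = force × distance),
    = kg·m²·s⁻².
So J² = kg²·m⁴·s⁻⁴.
Bq = 1/s = s⁻¹ (activity is decays per second).
So Bq² = s⁻².
Combining: N⁻¹·Sv·kg⁻²·J²·Bq² = (kg⁻¹·m⁻¹·s²) · (m²·s⁻²) · kg⁻² · (kg²·m⁴·s⁻⁴) · s⁻² = kg⁻¹·m⁵·s⁻⁶.
The exponent of kg is -1.

-1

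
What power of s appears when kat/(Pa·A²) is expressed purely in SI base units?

Pa = kg·m⁻¹·s⁻².
So Pa⁻¹ = kg⁻¹·m·s².
kat = s⁻¹·mol.
Combining: Pa⁻¹·kat·A⁻² = (kg⁻¹·m·s²) · (s⁻¹·mol) · A⁻² = kg⁻¹·m·s·A⁻²·mol.
The exponent of s is 1.

1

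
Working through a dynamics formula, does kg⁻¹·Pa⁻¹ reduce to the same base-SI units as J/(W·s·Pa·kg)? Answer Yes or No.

Yes

Left side:
  Pa = kg·m⁻¹·s⁻².
  So Pa⁻¹ = kg⁻¹·m·s².
  Combining: kg⁻¹·Pa⁻¹ = kg⁻¹ · (kg⁻¹·m·s²) = kg⁻²·m·s².
Right side:
  W = J/s (power = energy per time),
      = kg·m²·s⁻³.
  So W⁻¹ = kg⁻¹·m⁻²·s³.
  J = N·m (work = force × distance),
      = kg·m²·s⁻².
  Pa = N/m² (pressure = force per area),
      = kg·m⁻¹·s⁻².
  So Pa⁻¹ = kg⁻¹·m·s².
  Combining: W⁻¹·s⁻¹·J·Pa⁻¹·kg⁻¹ = (kg⁻¹·m⁻²·s³) · s⁻¹ · (kg·m²·s⁻²) · (kg⁻¹·m·s²) · kg⁻¹ = kg⁻²·m·s².
Both reduce to kg⁻²·m·s².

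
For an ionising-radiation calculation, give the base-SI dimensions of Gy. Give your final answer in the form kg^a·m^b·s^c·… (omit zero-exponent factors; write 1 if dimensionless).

Gy = m²·s⁻².

m²·s⁻²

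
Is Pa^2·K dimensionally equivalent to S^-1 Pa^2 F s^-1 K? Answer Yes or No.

Left side:
  Pa = kg·m⁻¹·s⁻².
  So Pa² = kg²·m⁻²·s⁻⁴.
  Combining: Pa²·K = (kg²·m⁻²·s⁻⁴) · K = kg²·m⁻²·s⁻⁴·K.
Right side:
  S = 1/Ω (conductance is reciprocal resistance),
      = kg⁻¹·m⁻²·s³·A².
  So S⁻¹ = kg·m²·s⁻³·A⁻².
  Pa = N/m² (pressure = force per area),
      = kg·m⁻¹·s⁻².
  So Pa² = kg²·m⁻²·s⁻⁴.
  F = C/V (capacitance = charge per voltage),
      = A·s/(kg·m²·s⁻³·A⁻¹) (substituting C and V),
      = kg⁻¹·m⁻²·s⁴·A².
  Combining: S⁻¹·Pa²·F·s⁻¹·K = (kg·m²·s⁻³·A⁻²) · (kg²·m⁻²·s⁻⁴) · (kg⁻¹·m⁻²·s⁴·A²) · s⁻¹ · K = kg²·m⁻²·s⁻⁴·K.
Both reduce to kg²·m⁻²·s⁻⁴·K.

Yes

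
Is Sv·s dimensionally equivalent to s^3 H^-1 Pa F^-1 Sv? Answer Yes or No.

No

Left side:
  Sv = J/kg (equivalent dose = energy per mass),
      = m²·s⁻².
  Combining: Sv·s = (m²·s⁻²) · s = m²·s⁻¹.
Right side:
  H = kg·m²·s⁻²·A⁻².
  So H⁻¹ = kg⁻¹·m⁻²·s²·A².
  Pa = kg·m⁻¹·s⁻².
  F = kg⁻¹·m⁻²·s⁴·A².
  So F⁻¹ = kg·m²·s⁻⁴·A⁻².
  Sv = m²·s⁻².
  Combining: s³·H⁻¹·Pa·F⁻¹·Sv = s³ · (kg⁻¹·m⁻²·s²·A²) · (kg·m⁻¹·s⁻²) · (kg·m²·s⁻⁴·A⁻²) · (m²·s⁻²) = kg·m·s⁻³.
Left is m²·s⁻¹; right is kg·m·s⁻³ — different.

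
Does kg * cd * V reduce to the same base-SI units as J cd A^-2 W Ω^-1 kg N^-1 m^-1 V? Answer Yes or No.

Yes

Left side:
  V = W/A (potential = power per current),
      = kg·m²·s⁻³·A⁻¹.
  Combining: kg·cd·V = kg · cd · (kg·m²·s⁻³·A⁻¹) = kg²·m²·s⁻³·A⁻¹·cd.
Right side:
  J = N·m (work = force × distance),
      = kg·m²·s⁻².
  W = J/s (power = energy per time),
      = kg·m²·s⁻³.
  Ω = V/A (resistance = voltage per current),
      = kg·m²·s⁻³·A⁻².
  So Ω⁻¹ = kg⁻¹·m⁻²·s³·A².
  N = kg·m/s² = kg·m·s⁻² (force = mass × acceleration).
  So N⁻¹ = kg⁻¹·m⁻¹·s².
  V = W/A (potential = power per current),
      = kg·m²·s⁻³·A⁻¹.
  Combining: J·cd·A⁻²·W·Ω⁻¹·kg·N⁻¹·m⁻¹·V = (kg·m²·s⁻²) · cd · A⁻² · (kg·m²·s⁻³) · (kg⁻¹·m⁻²·s³·A²) · kg · (kg⁻¹·m⁻¹·s²) · m⁻¹ · (kg·m²·s⁻³·A⁻¹) = kg²·m²·s⁻³·A⁻¹·cd.
Both reduce to kg²·m²·s⁻³·A⁻¹·cd.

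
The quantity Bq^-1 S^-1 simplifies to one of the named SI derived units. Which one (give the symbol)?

Bq = s⁻¹.
So Bq⁻¹ = s.
S = kg⁻¹·m⁻²·s³·A².
So S⁻¹ = kg·m²·s⁻³·A⁻².
Combining: Bq⁻¹·S⁻¹ = s · (kg·m²·s⁻³·A⁻²) = kg·m²·s⁻²·A⁻².
kg·m²·s⁻²·A⁻² is the base-SI form of the henry.

H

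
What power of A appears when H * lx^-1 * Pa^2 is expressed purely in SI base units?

H = Wb/A (inductance = flux per current),
    = kg·m²·s⁻²·A⁻².
lx = lm/m² (illuminance = luminous flux per area),
    = m⁻²·cd.
So lx⁻¹ = m²·cd⁻¹.
Pa = N/m² (pressure = force per area),
    = kg·m⁻¹·s⁻².
So Pa² = kg²·m⁻²·s⁻⁴.
Combining: H·lx⁻¹·Pa² = (kg·m²·s⁻²·A⁻²) · (m²·cd⁻¹) · (kg²·m⁻²·s⁻⁴) = kg³·m²·s⁻⁶·A⁻²·cd⁻¹.
The exponent of A is -2.

-2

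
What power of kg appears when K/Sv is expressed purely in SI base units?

0

Sv = m²·s⁻².
So Sv⁻¹ = m⁻²·s².
Combining: K·Sv⁻¹ = K · (m⁻²·s²) = m⁻²·s²·K.
The exponent of kg is 0.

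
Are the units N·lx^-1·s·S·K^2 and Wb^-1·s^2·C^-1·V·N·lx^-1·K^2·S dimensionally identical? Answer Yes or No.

Left side:
  N = kg·m·s⁻².
  lx = m⁻²·cd.
  So lx⁻¹ = m²·cd⁻¹.
  S = kg⁻¹·m⁻²·s³·A².
  Combining: N·lx⁻¹·s·S·K² = (kg·m·s⁻²) · (m²·cd⁻¹) · s · (kg⁻¹·m⁻²·s³·A²) · K² = m·s²·A²·K²·cd⁻¹.
Right side:
  Wb = kg·m²·s⁻²·A⁻¹.
  So Wb⁻¹ = kg⁻¹·m⁻²·s²·A.
  C = s·A.
  So C⁻¹ = s⁻¹·A⁻¹.
  V = kg·m²·s⁻³·A⁻¹.
  N = kg·m·s⁻².
  lx = m⁻²·cd.
  So lx⁻¹ = m²·cd⁻¹.
  S = kg⁻¹·m⁻²·s³·A².
  Combining: Wb⁻¹·s²·C⁻¹·V·N·lx⁻¹·K²·S = (kg⁻¹·m⁻²·s²·A) · s² · (s⁻¹·A⁻¹) · (kg·m²·s⁻³·A⁻¹) · (kg·m·s⁻²) · (m²·cd⁻¹) · K² · (kg⁻¹·m⁻²·s³·A²) = m·s·A·K²·cd⁻¹.
Left is m·s²·A²·K²·cd⁻¹; right is m·s·A·K²·cd⁻¹ — different.

No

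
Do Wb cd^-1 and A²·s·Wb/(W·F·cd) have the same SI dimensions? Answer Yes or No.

Left side:
  Wb = kg·m²·s⁻²·A⁻¹.
  Combining: Wb·cd⁻¹ = (kg·m²·s⁻²·A⁻¹) · cd⁻¹ = kg·m²·s⁻²·A⁻¹·cd⁻¹.
Right side:
  W = J/s (power = energy per time),
      = kg·m²·s⁻³.
  So W⁻¹ = kg⁻¹·m⁻²·s³.
  Wb = V·s (flux: a volt is a weber per second),
      = kg·m²·s⁻²·A⁻¹.
  F = C/V (capacitance = charge per voltage),
      = A·s/(kg·m²·s⁻³·A⁻¹) (substituting C and V),
      = kg⁻¹·m⁻²·s⁴·A².
  So F⁻¹ = kg·m²·s⁻⁴·A⁻².
  Combining: A²·s·W⁻¹·Wb·F⁻¹·cd⁻¹ = A² · s · (kg⁻¹·m⁻²·s³) · (kg·m²·s⁻²·A⁻¹) · (kg·m²·s⁻⁴·A⁻²) · cd⁻¹ = kg·m²·s⁻²·A⁻¹·cd⁻¹.
Both reduce to kg·m²·s⁻²·A⁻¹·cd⁻¹.

Yes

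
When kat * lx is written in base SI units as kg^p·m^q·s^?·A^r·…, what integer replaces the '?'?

-1

kat = s⁻¹·mol.
lx = m⁻²·cd.
Combining: kat·lx = (s⁻¹·mol) · (m⁻²·cd) = m⁻²·s⁻¹·mol·cd.
The exponent of s is -1.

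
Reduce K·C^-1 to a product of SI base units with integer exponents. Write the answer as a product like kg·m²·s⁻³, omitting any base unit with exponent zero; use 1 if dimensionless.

s⁻¹·A⁻¹·K

C = A·s = s·A (charge = current × time).
So C⁻¹ = s⁻¹·A⁻¹.
Combining: K·C⁻¹ = K · (s⁻¹·A⁻¹) = s⁻¹·A⁻¹·K.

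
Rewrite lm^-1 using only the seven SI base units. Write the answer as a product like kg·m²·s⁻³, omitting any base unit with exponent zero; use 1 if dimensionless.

lm = cd·sr = cd (luminous flux; sr is dimensionless).
So lm⁻¹ = cd⁻¹.

cd⁻¹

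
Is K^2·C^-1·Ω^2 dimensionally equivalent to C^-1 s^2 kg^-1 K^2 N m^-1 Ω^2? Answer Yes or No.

Yes

Left side:
  C = A·s = s·A (charge = current × time).
  So C⁻¹ = s⁻¹·A⁻¹.
  Ω = V/A (resistance = voltage per current),
      = kg·m²·s⁻³·A⁻².
  So Ω² = kg²·m⁴·s⁻⁶·A⁻⁴.
  Combining: K²·C⁻¹·Ω² = K² · (s⁻¹·A⁻¹) · (kg²·m⁴·s⁻⁶·A⁻⁴) = kg²·m⁴·s⁻⁷·A⁻⁵·K².
Right side:
  C = A·s = s·A (charge = current × time).
  So C⁻¹ = s⁻¹·A⁻¹.
  N = kg·m/s² = kg·m·s⁻² (force = mass × acceleration).
  Ω = V/A (resistance = voltage per current),
      = kg·m²·s⁻³·A⁻².
  So Ω² = kg²·m⁴·s⁻⁶·A⁻⁴.
  Combining: C⁻¹·s²·kg⁻¹·K²·N·m⁻¹·Ω² = (s⁻¹·A⁻¹) · s² · kg⁻¹ · K² · (kg·m·s⁻²) · m⁻¹ · (kg²·m⁴·s⁻⁶·A⁻⁴) = kg²·m⁴·s⁻⁷·A⁻⁵·K².
Both reduce to kg²·m⁴·s⁻⁷·A⁻⁵·K².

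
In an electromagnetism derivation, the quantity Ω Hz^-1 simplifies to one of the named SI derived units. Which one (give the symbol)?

H

Ω = V/A (resistance = voltage per current),
    = kg·m²·s⁻³·A⁻².
Hz = 1/s = s⁻¹ (frequency is cycles per second).
So Hz⁻¹ = s.
Combining: Ω·Hz⁻¹ = (kg·m²·s⁻³·A⁻²) · s = kg·m²·s⁻²·A⁻².
kg·m²·s⁻²·A⁻² is the base-SI form of the henry.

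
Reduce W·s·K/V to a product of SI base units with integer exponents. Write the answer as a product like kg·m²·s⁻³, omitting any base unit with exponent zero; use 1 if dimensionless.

s·A·K

W = kg·m²·s⁻³.
V = kg·m²·s⁻³·A⁻¹.
So V⁻¹ = kg⁻¹·m⁻²·s³·A.
Combining: W·s·V⁻¹·K = (kg·m²·s⁻³) · s · (kg⁻¹·m⁻²·s³·A) · K = s·A·K.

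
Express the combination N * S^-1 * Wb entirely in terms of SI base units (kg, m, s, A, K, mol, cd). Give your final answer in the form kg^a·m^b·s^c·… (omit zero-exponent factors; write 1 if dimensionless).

N = kg·m·s⁻².
S = kg⁻¹·m⁻²·s³·A².
So S⁻¹ = kg·m²·s⁻³·A⁻².
Wb = kg·m²·s⁻²·A⁻¹.
Combining: N·S⁻¹·Wb = (kg·m·s⁻²) · (kg·m²·s⁻³·A⁻²) · (kg·m²·s⁻²·A⁻¹) = kg³·m⁵·s⁻⁷·A⁻³.

kg³·m⁵·s⁻⁷·A⁻³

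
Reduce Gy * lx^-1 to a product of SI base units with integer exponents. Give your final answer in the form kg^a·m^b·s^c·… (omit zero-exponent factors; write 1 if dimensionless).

m⁴·s⁻²·cd⁻¹

Gy = J/kg (absorbed dose = energy per mass),
    = m²·s⁻².
lx = lm/m² (illuminance = luminous flux per area),
    = m⁻²·cd.
So lx⁻¹ = m²·cd⁻¹.
Combining: Gy·lx⁻¹ = (m²·s⁻²) · (m²·cd⁻¹) = m⁴·s⁻²·cd⁻¹.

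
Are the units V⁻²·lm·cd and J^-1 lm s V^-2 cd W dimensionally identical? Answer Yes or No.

Left side:
  V = W/A (potential = power per current),
      = kg·m²·s⁻³·A⁻¹.
  So V⁻² = kg⁻²·m⁻⁴·s⁶·A².
  lm = cd·sr = cd (luminous flux; sr is dimensionless).
  Combining: V⁻²·lm·cd = (kg⁻²·m⁻⁴·s⁶·A²) · cd · cd = kg⁻²·m⁻⁴·s⁶·A²·cd².
Right side:
  J = kg·m²·s⁻².
  So J⁻¹ = kg⁻¹·m⁻²·s².
  lm = cd.
  V = kg·m²·s⁻³·A⁻¹.
  So V⁻² = kg⁻²·m⁻⁴·s⁶·A².
  W = kg·m²·s⁻³.
  Combining: J⁻¹·lm·s·V⁻²·cd·W = (kg⁻¹·m⁻²·s²) · cd · s · (kg⁻²·m⁻⁴·s⁶·A²) · cd · (kg·m²·s⁻³) = kg⁻²·m⁻⁴·s⁶·A²·cd².
Both reduce to kg⁻²·m⁻⁴·s⁶·A²·cd².

Yes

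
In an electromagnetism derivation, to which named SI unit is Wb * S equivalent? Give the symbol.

Wb = kg·m²·s⁻²·A⁻¹.
S = kg⁻¹·m⁻²·s³·A².
Combining: Wb·S = (kg·m²·s⁻²·A⁻¹) · (kg⁻¹·m⁻²·s³·A²) = s·A.
s·A is the base-SI form of the coulomb.

C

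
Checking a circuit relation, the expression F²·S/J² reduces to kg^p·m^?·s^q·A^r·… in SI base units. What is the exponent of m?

F = C/V (capacitance = charge per voltage),
    = A·s/(kg·m²·s⁻³·A⁻¹) (substituting C and V),
    = kg⁻¹·m⁻²·s⁴·A².
So F² = kg⁻²·m⁻⁴·s⁸·A⁴.
J = N·m (work = force × distance),
    = kg·m²·s⁻².
So J⁻² = kg⁻²·m⁻⁴·s⁴.
S = 1/Ω (conductance is reciprocal resistance),
    = kg⁻¹·m⁻²·s³·A².
Combining: F²·J⁻²·S = (kg⁻²·m⁻⁴·s⁸·A⁴) · (kg⁻²·m⁻⁴·s⁴) · (kg⁻¹·m⁻²·s³·A²) = kg⁻⁵·m⁻¹⁰·s¹⁵·A⁶.
The exponent of m is -10.

-10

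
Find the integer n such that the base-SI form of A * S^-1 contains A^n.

S = 1/Ω (conductance is reciprocal resistance),
    = kg⁻¹·m⁻²·s³·A².
So S⁻¹ = kg·m²·s⁻³·A⁻².
Combining: A·S⁻¹ = A · (kg·m²·s⁻³·A⁻²) = kg·m²·s⁻³·A⁻¹.
The exponent of A is -1.

-1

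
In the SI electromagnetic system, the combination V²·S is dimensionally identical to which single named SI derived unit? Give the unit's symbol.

V = kg·m²·s⁻³·A⁻¹.
So V² = kg²·m⁴·s⁻⁶·A⁻².
S = kg⁻¹·m⁻²·s³·A².
Combining: V²·S = (kg²·m⁴·s⁻⁶·A⁻²) · (kg⁻¹·m⁻²·s³·A²) = kg·m²·s⁻³.
kg·m²·s⁻³ is the base-SI form of the watt.

W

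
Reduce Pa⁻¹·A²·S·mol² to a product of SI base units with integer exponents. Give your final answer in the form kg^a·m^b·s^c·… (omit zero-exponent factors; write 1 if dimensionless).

kg⁻²·m⁻¹·s⁵·A⁴·mol²

Pa = N/m² (pressure = force per area),
    = kg·m⁻¹·s⁻².
So Pa⁻¹ = kg⁻¹·m·s².
S = 1/Ω (conductance is reciprocal resistance),
    = kg⁻¹·m⁻²·s³·A².
Combining: Pa⁻¹·A²·S·mol² = (kg⁻¹·m·s²) · A² · (kg⁻¹·m⁻²·s³·A²) · mol² = kg⁻²·m⁻¹·s⁵·A⁴·mol².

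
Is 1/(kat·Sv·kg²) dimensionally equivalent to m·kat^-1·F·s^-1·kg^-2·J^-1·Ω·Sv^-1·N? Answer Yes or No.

Yes

Left side:
  kat = mol/s = s⁻¹·mol (catalytic activity).
  So kat⁻¹ = s·mol⁻¹.
  Sv = J/kg (equivalent dose = energy per mass),
      = m²·s⁻².
  So Sv⁻¹ = m⁻²·s².
  Combining: kat⁻¹·Sv⁻¹·kg⁻² = (s·mol⁻¹) · (m⁻²·s²) · kg⁻² = kg⁻²·m⁻²·s³·mol⁻¹.
Right side:
  kat = s⁻¹·mol.
  So kat⁻¹ = s·mol⁻¹.
  F = kg⁻¹·m⁻²·s⁴·A².
  J = kg·m²·s⁻².
  So J⁻¹ = kg⁻¹·m⁻²·s².
  Ω = kg·m²·s⁻³·A⁻².
  Sv = m²·s⁻².
  So Sv⁻¹ = m⁻²·s².
  N = kg·m·s⁻².
  Combining: m·kat⁻¹·F·s⁻¹·kg⁻²·J⁻¹·Ω·Sv⁻¹·N = m · (s·mol⁻¹) · (kg⁻¹·m⁻²·s⁴·A²) · s⁻¹ · kg⁻² · (kg⁻¹·m⁻²·s²) · (kg·m²·s⁻³·A⁻²) · (m⁻²·s²) · (kg·m·s⁻²) = kg⁻²·m⁻²·s³·mol⁻¹.
Both reduce to kg⁻²·m⁻²·s³·mol⁻¹.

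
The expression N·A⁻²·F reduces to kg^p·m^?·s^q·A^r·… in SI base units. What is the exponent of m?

-1

N = kg·m·s⁻².
F = kg⁻¹·m⁻²·s⁴·A².
Combining: N·A⁻²·F = (kg·m·s⁻²) · A⁻² · (kg⁻¹·m⁻²·s⁴·A²) = m⁻¹·s².
The exponent of m is -1.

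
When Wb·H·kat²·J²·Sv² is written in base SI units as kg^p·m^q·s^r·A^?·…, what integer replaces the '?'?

Wb = V·s (flux: a volt is a weber per second),
    = kg·m²·s⁻²·A⁻¹.
H = Wb/A (inductance = flux per current),
    = kg·m²·s⁻²·A⁻².
kat = mol/s = s⁻¹·mol (catalytic activity).
So kat² = s⁻²·mol².
J = N·m (work = force × distance),
    = kg·m²·s⁻².
So J² = kg²·m⁴·s⁻⁴.
Sv = J/kg (equivalent dose = energy per mass),
    = m²·s⁻².
So Sv² = m⁴·s⁻⁴.
Combining: Wb·H·kat²·J²·Sv² = (kg·m²·s⁻²·A⁻¹) · (kg·m²·s⁻²·A⁻²) · (s⁻²·mol²) · (kg²·m⁴·s⁻⁴) · (m⁴·s⁻⁴) = kg⁴·m¹²·s⁻¹⁴·A⁻³·mol².
The exponent of A is -3.

-3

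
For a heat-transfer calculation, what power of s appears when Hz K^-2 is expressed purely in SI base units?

Hz = s⁻¹.
Combining: Hz·K⁻² = s⁻¹ · K⁻² = s⁻¹·K⁻².
The exponent of s is -1.

-1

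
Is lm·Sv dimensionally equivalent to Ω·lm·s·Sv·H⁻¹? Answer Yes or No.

Left side:
  lm = cd·sr = cd (luminous flux; sr is dimensionless).
  Sv = J/kg (equivalent dose = energy per mass),
      = m²·s⁻².
  Combining: lm·Sv = cd · (m²·s⁻²) = m²·s⁻²·cd.
Right side:
  Ω = kg·m²·s⁻³·A⁻².
  lm = cd.
  Sv = m²·s⁻².
  H = kg·m²·s⁻²·A⁻².
  So H⁻¹ = kg⁻¹·m⁻²·s²·A².
  Combining: Ω·lm·s·Sv·H⁻¹ = (kg·m²·s⁻³·A⁻²) · cd · s · (m²·s⁻²) · (kg⁻¹·m⁻²·s²·A²) = m²·s⁻²·cd.
Both reduce to m²·s⁻²·cd.

Yes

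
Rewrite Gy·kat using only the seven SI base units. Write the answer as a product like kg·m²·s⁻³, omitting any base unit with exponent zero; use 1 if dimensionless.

m²·s⁻³·mol

Gy = J/kg (absorbed dose = energy per mass),
    = m²·s⁻².
kat = mol/s = s⁻¹·mol (catalytic activity).
Combining: Gy·kat = (m²·s⁻²) · (s⁻¹·mol) = m²·s⁻³·mol.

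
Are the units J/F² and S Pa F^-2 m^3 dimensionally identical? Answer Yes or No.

No

Left side:
  F = kg⁻¹·m⁻²·s⁴·A².
  So F⁻² = kg²·m⁴·s⁻⁸·A⁻⁴.
  J = kg·m²·s⁻².
  Combining: F⁻²·J = (kg²·m⁴·s⁻⁸·A⁻⁴) · (kg·m²·s⁻²) = kg³·m⁶·s⁻¹⁰·A⁻⁴.
Right side:
  S = kg⁻¹·m⁻²·s³·A².
  Pa = kg·m⁻¹·s⁻².
  F = kg⁻¹·m⁻²·s⁴·A².
  So F⁻² = kg²·m⁴·s⁻⁸·A⁻⁴.
  Combining: S·Pa·F⁻²·m³ = (kg⁻¹·m⁻²·s³·A²) · (kg·m⁻¹·s⁻²) · (kg²·m⁴·s⁻⁸·A⁻⁴) · m³ = kg²·m⁴·s⁻⁷·A⁻².
Left is kg³·m⁶·s⁻¹⁰·A⁻⁴; right is kg²·m⁴·s⁻⁷·A⁻² — different.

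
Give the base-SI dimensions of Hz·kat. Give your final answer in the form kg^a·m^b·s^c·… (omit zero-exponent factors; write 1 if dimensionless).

Hz = s⁻¹.
kat = s⁻¹·mol.
Combining: Hz·kat = s⁻¹ · (s⁻¹·mol) = s⁻²·mol.

s⁻²·mol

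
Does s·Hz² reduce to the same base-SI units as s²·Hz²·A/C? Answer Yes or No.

Left side:
  Hz = 1/s = s⁻¹ (frequency is cycles per second).
  So Hz² = s⁻².
  Combining: s·Hz² = s · s⁻² = s⁻¹.
Right side:
  C = s·A.
  So C⁻¹ = s⁻¹·A⁻¹.
  Hz = s⁻¹.
  So Hz² = s⁻².
  Combining: s²·C⁻¹·Hz²·A = s² · (s⁻¹·A⁻¹) · s⁻² · A = s⁻¹.
Both reduce to s⁻¹.

Yes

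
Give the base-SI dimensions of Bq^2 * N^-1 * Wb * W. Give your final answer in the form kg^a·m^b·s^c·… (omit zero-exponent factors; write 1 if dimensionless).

kg·m³·s⁻⁵·A⁻¹

Bq = 1/s = s⁻¹ (activity is decays per second).
So Bq² = s⁻².
N = kg·m/s² = kg·m·s⁻² (force = mass × acceleration).
So N⁻¹ = kg⁻¹·m⁻¹·s².
Wb = V·s (flux: a volt is a weber per second),
    = kg·m²·s⁻²·A⁻¹.
W = J/s (power = energy per time),
    = kg·m²·s⁻³.
Combining: Bq²·N⁻¹·Wb·W = s⁻² · (kg⁻¹·m⁻¹·s²) · (kg·m²·s⁻²·A⁻¹) · (kg·m²·s⁻³) = kg·m³·s⁻⁵·A⁻¹.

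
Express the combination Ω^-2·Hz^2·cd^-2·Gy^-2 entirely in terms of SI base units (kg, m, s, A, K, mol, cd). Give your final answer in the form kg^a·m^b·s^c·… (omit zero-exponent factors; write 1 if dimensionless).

Ω = V/A (resistance = voltage per current),
    = kg·m²·s⁻³·A⁻².
So Ω⁻² = kg⁻²·m⁻⁴·s⁶·A⁴.
Hz = 1/s = s⁻¹ (frequency is cycles per second).
So Hz² = s⁻².
Gy = J/kg (absorbed dose = energy per mass),
    = m²·s⁻².
So Gy⁻² = m⁻⁴·s⁴.
Combining: Ω⁻²·Hz²·cd⁻²·Gy⁻² = (kg⁻²·m⁻⁴·s⁶·A⁴) · s⁻² · cd⁻² · (m⁻⁴·s⁴) = kg⁻²·m⁻⁸·s⁸·A⁴·cd⁻².

kg⁻²·m⁻⁸·s⁸·A⁴·cd⁻²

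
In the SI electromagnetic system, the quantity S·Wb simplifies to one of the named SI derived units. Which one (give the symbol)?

S = kg⁻¹·m⁻²·s³·A².
Wb = kg·m²·s⁻²·A⁻¹.
Combining: S·Wb = (kg⁻¹·m⁻²·s³·A²) · (kg·m²·s⁻²·A⁻¹) = s·A.
s·A is the base-SI form of the coulomb.

C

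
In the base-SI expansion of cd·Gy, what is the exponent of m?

2

Gy = J/kg (absorbed dose = energy per mass),
    = m²·s⁻².
Combining: cd·Gy = cd · (m²·s⁻²) = m²·s⁻²·cd.
The exponent of m is 2.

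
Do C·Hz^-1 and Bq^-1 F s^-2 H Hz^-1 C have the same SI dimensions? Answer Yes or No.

No

Left side:
  C = s·A.
  Hz = s⁻¹.
  So Hz⁻¹ = s.
  Combining: C·Hz⁻¹ = (s·A) · s = s²·A.
Right side:
  Bq = s⁻¹.
  So Bq⁻¹ = s.
  F = kg⁻¹·m⁻²·s⁴·A².
  H = kg·m²·s⁻²·A⁻².
  Hz = s⁻¹.
  So Hz⁻¹ = s.
  C = s·A.
  Combining: Bq⁻¹·F·s⁻²·H·Hz⁻¹·C = s · (kg⁻¹·m⁻²·s⁴·A²) · s⁻² · (kg·m²·s⁻²·A⁻²) · s · (s·A) = s³·A.
Left is s²·A; right is s³·A — different.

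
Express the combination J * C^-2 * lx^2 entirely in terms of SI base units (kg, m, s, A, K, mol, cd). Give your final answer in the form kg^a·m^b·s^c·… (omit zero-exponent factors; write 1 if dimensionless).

kg·m⁻²·s⁻⁴·A⁻²·cd²

J = kg·m²·s⁻².
C = s·A.
So C⁻² = s⁻²·A⁻².
lx = m⁻²·cd.
So lx² = m⁻⁴·cd².
Combining: J·C⁻²·lx² = (kg·m²·s⁻²) · (s⁻²·A⁻²) · (m⁻⁴·cd²) = kg·m⁻²·s⁻⁴·A⁻²·cd².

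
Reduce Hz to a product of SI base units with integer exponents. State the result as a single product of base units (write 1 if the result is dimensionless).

Hz = 1/s = s⁻¹ (frequency is cycles per second).

s⁻¹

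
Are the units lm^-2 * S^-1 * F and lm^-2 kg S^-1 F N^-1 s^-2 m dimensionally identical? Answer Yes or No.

Yes

Left side:
  lm = cd.
  So lm⁻² = cd⁻².
  S = kg⁻¹·m⁻²·s³·A².
  So S⁻¹ = kg·m²·s⁻³·A⁻².
  F = kg⁻¹·m⁻²·s⁴·A².
  Combining: lm⁻²·S⁻¹·F = cd⁻² · (kg·m²·s⁻³·A⁻²) · (kg⁻¹·m⁻²·s⁴·A²) = s·cd⁻².
Right side:
  lm = cd.
  So lm⁻² = cd⁻².
  S = kg⁻¹·m⁻²·s³·A².
  So S⁻¹ = kg·m²·s⁻³·A⁻².
  F = kg⁻¹·m⁻²·s⁴·A².
  N = kg·m·s⁻².
  So N⁻¹ = kg⁻¹·m⁻¹·s².
  Combining: lm⁻²·kg·S⁻¹·F·N⁻¹·s⁻²·m = cd⁻² · kg · (kg·m²·s⁻³·A⁻²) · (kg⁻¹·m⁻²·s⁴·A²) · (kg⁻¹·m⁻¹·s²) · s⁻² · m = s·cd⁻².
Both reduce to s·cd⁻².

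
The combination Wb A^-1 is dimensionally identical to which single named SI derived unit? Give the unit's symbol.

H

Wb = V·s (flux: a volt is a weber per second),
    = kg·m²·s⁻²·A⁻¹.
Combining: Wb·A⁻¹ = (kg·m²·s⁻²·A⁻¹) · A⁻¹ = kg·m²·s⁻²·A⁻².
kg·m²·s⁻²·A⁻² is the base-SI form of the henry.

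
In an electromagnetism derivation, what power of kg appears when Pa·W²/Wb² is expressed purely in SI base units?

Pa = N/m² (pressure = force per area),
    = kg·m⁻¹·s⁻².
Wb = V·s (flux: a volt is a weber per second),
    = kg·m²·s⁻²·A⁻¹.
So Wb⁻² = kg⁻²·m⁻⁴·s⁴·A².
W = J/s (power = energy per time),
    = kg·m²·s⁻³.
So W² = kg²·m⁴·s⁻⁶.
Combining: Pa·Wb⁻²·W² = (kg·m⁻¹·s⁻²) · (kg⁻²·m⁻⁴·s⁴·A²) · (kg²·m⁴·s⁻⁶) = kg·m⁻¹·s⁻⁴·A².
The exponent of kg is 1.

1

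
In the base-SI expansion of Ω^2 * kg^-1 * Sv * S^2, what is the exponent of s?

Ω = kg·m²·s⁻³·A⁻².
So Ω² = kg²·m⁴·s⁻⁶·A⁻⁴.
Sv = m²·s⁻².
S = kg⁻¹·m⁻²·s³·A².
So S² = kg⁻²·m⁻⁴·s⁶·A⁴.
Combining: Ω²·kg⁻¹·Sv·S² = (kg²·m⁴·s⁻⁶·A⁻⁴) · kg⁻¹ · (m²·s⁻²) · (kg⁻²·m⁻⁴·s⁶·A⁴) = kg⁻¹·m²·s⁻².
The exponent of s is -2.

-2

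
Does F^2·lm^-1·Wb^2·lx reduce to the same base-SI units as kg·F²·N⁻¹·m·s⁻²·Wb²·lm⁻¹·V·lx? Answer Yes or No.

Left side:
  F = C/V (capacitance = charge per voltage),
      = A·s/(kg·m²·s⁻³·A⁻¹) (substituting C and V),
      = kg⁻¹·m⁻²·s⁴·A².
  So F² = kg⁻²·m⁻⁴·s⁸·A⁴.
  lm = cd·sr = cd (luminous flux; sr is dimensionless).
  So lm⁻¹ = cd⁻¹.
  Wb = V·s (flux: a volt is a weber per second),
      = kg·m²·s⁻²·A⁻¹.
  So Wb² = kg²·m⁴·s⁻⁴·A⁻².
  lx = lm/m² (illuminance = luminous flux per area),
      = m⁻²·cd.
  Combining: F²·lm⁻¹·Wb²·lx = (kg⁻²·m⁻⁴·s⁸·A⁴) · cd⁻¹ · (kg²·m⁴·s⁻⁴·A⁻²) · (m⁻²·cd) = m⁻²·s⁴·A².
Right side:
  F = C/V (capacitance = charge per voltage),
      = A·s/(kg·m²·s⁻³·A⁻¹) (substituting C and V),
      = kg⁻¹·m⁻²·s⁴·A².
  So F² = kg⁻²·m⁻⁴·s⁸·A⁴.
  N = kg·m/s² = kg·m·s⁻² (force = mass × acceleration).
  So N⁻¹ = kg⁻¹·m⁻¹·s².
  Wb = V·s (flux: a volt is a weber per second),
      = kg·m²·s⁻²·A⁻¹.
  So Wb² = kg²·m⁴·s⁻⁴·A⁻².
  lm = cd·sr = cd (luminous flux; sr is dimensionless).
  So lm⁻¹ = cd⁻¹.
  V = W/A (potential = power per current),
      = kg·m²·s⁻³·A⁻¹.
  lx = lm/m² (illuminance = luminous flux per area),
      = m⁻²·cd.
  Combining: kg·F²·N⁻¹·m·s⁻²·Wb²·lm⁻¹·V·lx = kg · (kg⁻²·m⁻⁴·s⁸·A⁴) · (kg⁻¹·m⁻¹·s²) · m · s⁻² · (kg²·m⁴·s⁻⁴·A⁻²) · cd⁻¹ · (kg·m²·s⁻³·A⁻¹) · (m⁻²·cd) = kg·s·A.
Left is m⁻²·s⁴·A²; right is kg·s·A — different.

No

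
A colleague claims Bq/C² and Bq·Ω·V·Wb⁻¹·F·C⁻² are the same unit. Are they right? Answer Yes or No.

Yes

Left side:
  Bq = s⁻¹.
  C = s·A.
  So C⁻² = s⁻²·A⁻².
  Combining: Bq·C⁻² = s⁻¹ · (s⁻²·A⁻²) = s⁻³·A⁻².
Right side:
  Bq = 1/s = s⁻¹ (activity is decays per second).
  Ω = V/A (resistance = voltage per current),
      = kg·m²·s⁻³·A⁻².
  V = W/A (potential = power per current),
      = kg·m²·s⁻³·A⁻¹.
  Wb = V·s (flux: a volt is a weber per second),
      = kg·m²·s⁻²·A⁻¹.
  So Wb⁻¹ = kg⁻¹·m⁻²·s²·A.
  F = C/V (capacitance = charge per voltage),
      = A·s/(kg·m²·s⁻³·A⁻¹) (substituting C and V),
      = kg⁻¹·m⁻²·s⁴·A².
  C = A·s = s·A (charge = current × time).
  So C⁻² = s⁻²·A⁻².
  Combining: Bq·Ω·V·Wb⁻¹·F·C⁻² = s⁻¹ · (kg·m²·s⁻³·A⁻²) · (kg·m²·s⁻³·A⁻¹) · (kg⁻¹·m⁻²·s²·A) · (kg⁻¹·m⁻²·s⁴·A²) · (s⁻²·A⁻²) = s⁻³·A⁻².
Both reduce to s⁻³·A⁻².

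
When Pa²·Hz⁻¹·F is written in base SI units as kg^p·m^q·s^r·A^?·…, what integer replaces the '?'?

2

Pa = N/m² (pressure = force per area),
    = kg·m⁻¹·s⁻².
So Pa² = kg²·m⁻²·s⁻⁴.
Hz = 1/s = s⁻¹ (frequency is cycles per second).
So Hz⁻¹ = s.
F = C/V (capacitance = charge per voltage),
    = A·s/(kg·m²·s⁻³·A⁻¹) (substituting C and V),
    = kg⁻¹·m⁻²·s⁴·A².
Combining: Pa²·Hz⁻¹·F = (kg²·m⁻²·s⁻⁴) · s · (kg⁻¹·m⁻²·s⁴·A²) = kg·m⁻⁴·s·A².
The exponent of A is 2.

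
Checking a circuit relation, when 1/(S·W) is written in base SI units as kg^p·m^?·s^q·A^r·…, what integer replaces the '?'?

S = 1/Ω (conductance is reciprocal resistance),
    = kg⁻¹·m⁻²·s³·A².
So S⁻¹ = kg·m²·s⁻³·A⁻².
W = J/s (power = energy per time),
    = kg·m²·s⁻³.
So W⁻¹ = kg⁻¹·m⁻²·s³.
Combining: S⁻¹·W⁻¹ = (kg·m²·s⁻³·A⁻²) · (kg⁻¹·m⁻²·s³) = A⁻².
The exponent of m is 0.

0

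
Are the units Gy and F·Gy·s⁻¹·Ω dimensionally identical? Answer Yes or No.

Yes

Left side:
  Gy = J/kg (absorbed dose = energy per mass),
      = m²·s⁻².
Right side:
  F = C/V (capacitance = charge per voltage),
      = A·s/(kg·m²·s⁻³·A⁻¹) (substituting C and V),
      = kg⁻¹·m⁻²·s⁴·A².
  Gy = J/kg (absorbed dose = energy per mass),
      = m²·s⁻².
  Ω = V/A (resistance = voltage per current),
      = kg·m²·s⁻³·A⁻².
  Combining: F·Gy·s⁻¹·Ω = (kg⁻¹·m⁻²·s⁴·A²) · (m²·s⁻²) · s⁻¹ · (kg·m²·s⁻³·A⁻²) = m²·s⁻².
Both reduce to m²·s⁻².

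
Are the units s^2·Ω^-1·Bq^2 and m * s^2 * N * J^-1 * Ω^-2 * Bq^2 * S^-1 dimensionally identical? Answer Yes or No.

Yes

Left side:
  Ω = V/A (resistance = voltage per current),
      = kg·m²·s⁻³·A⁻².
  So Ω⁻¹ = kg⁻¹·m⁻²·s³·A².
  Bq = 1/s = s⁻¹ (activity is decays per second).
  So Bq² = s⁻².
  Combining: s²·Ω⁻¹·Bq² = s² · (kg⁻¹·m⁻²·s³·A²) · s⁻² = kg⁻¹·m⁻²·s³·A².
Right side:
  N = kg·m·s⁻².
  J = kg·m²·s⁻².
  So J⁻¹ = kg⁻¹·m⁻²·s².
  Ω = kg·m²·s⁻³·A⁻².
  So Ω⁻² = kg⁻²·m⁻⁴·s⁶·A⁴.
  Bq = s⁻¹.
  So Bq² = s⁻².
  S = kg⁻¹·m⁻²·s³·A².
  So S⁻¹ = kg·m²·s⁻³·A⁻².
  Combining: m·s²·N·J⁻¹·Ω⁻²·Bq²·S⁻¹ = m · s² · (kg·m·s⁻²) · (kg⁻¹·m⁻²·s²) · (kg⁻²·m⁻⁴·s⁶·A⁴) · s⁻² · (kg·m²·s⁻³·A⁻²) = kg⁻¹·m⁻²·s³·A².
Both reduce to kg⁻¹·m⁻²·s³·A².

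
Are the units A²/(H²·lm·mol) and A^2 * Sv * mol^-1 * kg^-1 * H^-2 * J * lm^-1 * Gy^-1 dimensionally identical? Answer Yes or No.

Left side:
  H = Wb/A (inductance = flux per current),
      = kg·m²·s⁻²·A⁻².
  So H⁻² = kg⁻²·m⁻⁴·s⁴·A⁴.
  lm = cd·sr = cd (luminous flux; sr is dimensionless).
  So lm⁻¹ = cd⁻¹.
  Combining: A²·H⁻²·lm⁻¹·mol⁻¹ = A² · (kg⁻²·m⁻⁴·s⁴·A⁴) · cd⁻¹ · mol⁻¹ = kg⁻²·m⁻⁴·s⁴·A⁶·mol⁻¹·cd⁻¹.
Right side:
  Sv = J/kg (equivalent dose = energy per mass),
      = m²·s⁻².
  H = Wb/A (inductance = flux per current),
      = kg·m²·s⁻²·A⁻².
  So H⁻² = kg⁻²·m⁻⁴·s⁴·A⁴.
  J = N·m (work = force × distance),
      = kg·m²·s⁻².
  lm = cd·sr = cd (luminous flux; sr is dimensionless).
  So lm⁻¹ = cd⁻¹.
  Gy = J/kg (absorbed dose = energy per mass),
      = m²·s⁻².
  So Gy⁻¹ = m⁻²·s².
  Combining: A²·Sv·mol⁻¹·kg⁻¹·H⁻²·J·lm⁻¹·Gy⁻¹ = A² · (m²·s⁻²) · mol⁻¹ · kg⁻¹ · (kg⁻²·m⁻⁴·s⁴·A⁴) · (kg·m²·s⁻²) · cd⁻¹ · (m⁻²·s²) = kg⁻²·m⁻²·s²·A⁶·mol⁻¹·cd⁻¹.
Left is kg⁻²·m⁻⁴·s⁴·A⁶·mol⁻¹·cd⁻¹; right is kg⁻²·m⁻²·s²·A⁶·mol⁻¹·cd⁻¹ — different.

No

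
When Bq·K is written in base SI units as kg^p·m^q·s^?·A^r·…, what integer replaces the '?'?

-1

Bq = 1/s = s⁻¹ (activity is decays per second).
Combining: Bq·K = s⁻¹ · K = s⁻¹·K.
The exponent of s is -1.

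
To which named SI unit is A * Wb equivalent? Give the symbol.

Wb = kg·m²·s⁻²·A⁻¹.
Combining: A·Wb = A · (kg·m²·s⁻²·A⁻¹) = kg·m²·s⁻².
kg·m²·s⁻² is the base-SI form of the joule.

J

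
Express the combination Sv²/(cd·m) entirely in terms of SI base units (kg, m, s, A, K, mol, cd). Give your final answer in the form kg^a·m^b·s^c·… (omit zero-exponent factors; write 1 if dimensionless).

Sv = m²·s⁻².
So Sv² = m⁴·s⁻⁴.
Combining: cd⁻¹·m⁻¹·Sv² = cd⁻¹ · m⁻¹ · (m⁴·s⁻⁴) = m³·s⁻⁴·cd⁻¹.

m³·s⁻⁴·cd⁻¹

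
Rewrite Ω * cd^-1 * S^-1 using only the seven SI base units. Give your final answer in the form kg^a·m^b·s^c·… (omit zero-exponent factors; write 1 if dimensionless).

kg²·m⁴·s⁻⁶·A⁻⁴·cd⁻¹

Ω = V/A (resistance = voltage per current),
    = kg·m²·s⁻³·A⁻².
S = 1/Ω (conductance is reciprocal resistance),
    = kg⁻¹·m⁻²·s³·A².
So S⁻¹ = kg·m²·s⁻³·A⁻².
Combining: Ω·cd⁻¹·S⁻¹ = (kg·m²·s⁻³·A⁻²) · cd⁻¹ · (kg·m²·s⁻³·A⁻²) = kg²·m⁴·s⁻⁶·A⁻⁴·cd⁻¹.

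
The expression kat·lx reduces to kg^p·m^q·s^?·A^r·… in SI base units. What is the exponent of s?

kat = mol/s = s⁻¹·mol (catalytic activity).
lx = lm/m² (illuminance = luminous flux per area),
    = m⁻²·cd.
Combining: kat·lx = (s⁻¹·mol) · (m⁻²·cd) = m⁻²·s⁻¹·mol·cd.
The exponent of s is -1.

-1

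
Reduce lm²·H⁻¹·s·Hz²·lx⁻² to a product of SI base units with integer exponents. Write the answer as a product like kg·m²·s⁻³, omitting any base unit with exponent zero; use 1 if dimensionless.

kg⁻¹·m²·s·A²

lm = cd·sr = cd (luminous flux; sr is dimensionless).
So lm² = cd².
H = Wb/A (inductance = flux per current),
    = kg·m²·s⁻²·A⁻².
So H⁻¹ = kg⁻¹·m⁻²·s²·A².
Hz = 1/s = s⁻¹ (frequency is cycles per second).
So Hz² = s⁻².
lx = lm/m² (illuminance = luminous flux per area),
    = m⁻²·cd.
So lx⁻² = m⁴·cd⁻².
Combining: lm²·H⁻¹·s·Hz²·lx⁻² = cd² · (kg⁻¹·m⁻²·s²·A²) · s · s⁻² · (m⁴·cd⁻²) = kg⁻¹·m²·s·A².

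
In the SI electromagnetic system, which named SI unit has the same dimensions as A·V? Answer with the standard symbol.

W

V = W/A (potential = power per current),
    = kg·m²·s⁻³·A⁻¹.
Combining: A·V = A · (kg·m²·s⁻³·A⁻¹) = kg·m²·s⁻³.
kg·m²·s⁻³ is the base-SI form of the watt.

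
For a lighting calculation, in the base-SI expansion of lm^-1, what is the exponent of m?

0

lm = cd.
So lm⁻¹ = cd⁻¹.
The exponent of m is 0.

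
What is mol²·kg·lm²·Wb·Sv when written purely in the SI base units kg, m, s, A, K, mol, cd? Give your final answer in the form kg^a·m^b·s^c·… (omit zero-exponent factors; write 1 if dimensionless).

kg²·m⁴·s⁻⁴·A⁻¹·mol²·cd²

lm = cd.
So lm² = cd².
Wb = kg·m²·s⁻²·A⁻¹.
Sv = m²·s⁻².
Combining: mol²·kg·lm²·Wb·Sv = mol² · kg · cd² · (kg·m²·s⁻²·A⁻¹) · (m²·s⁻²) = kg²·m⁴·s⁻⁴·A⁻¹·mol²·cd².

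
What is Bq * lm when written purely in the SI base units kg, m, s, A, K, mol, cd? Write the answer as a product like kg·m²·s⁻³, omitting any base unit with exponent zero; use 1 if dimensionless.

s⁻¹·cd

Bq = s⁻¹.
lm = cd.
Combining: Bq·lm = s⁻¹ · cd = s⁻¹·cd.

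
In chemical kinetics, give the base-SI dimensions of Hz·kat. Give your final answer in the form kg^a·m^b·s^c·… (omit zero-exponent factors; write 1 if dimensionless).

s⁻²·mol

Hz = s⁻¹.
kat = s⁻¹·mol.
Combining: Hz·kat = s⁻¹ · (s⁻¹·mol) = s⁻²·mol.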